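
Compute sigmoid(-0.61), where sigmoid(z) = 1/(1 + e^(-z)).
0.3521

sigmoid(-0.61) = 1/(1 + e^(0.61)) = 1/(1 + 1.84) = 0.3521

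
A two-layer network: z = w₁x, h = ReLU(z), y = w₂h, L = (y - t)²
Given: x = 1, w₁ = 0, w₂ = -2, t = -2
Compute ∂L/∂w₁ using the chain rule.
∂L/∂w₁ = 0

Forward pass:
z = w₁x = 0×1 = 0
h = ReLU(0) = 0
y = w₂h = -2×0 = 0

Backward pass:
∂L/∂y = 2(y - t) = 2(0 - -2) = 4
∂y/∂h = w₂ = -2
∂h/∂z = 0 (ReLU derivative)
∂z/∂w₁ = x = 1

∂L/∂w₁ = 4 × -2 × 0 × 1 = 0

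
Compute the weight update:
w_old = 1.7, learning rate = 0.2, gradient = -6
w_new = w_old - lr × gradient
w_new = 2.9

w_new = w - η·∂L/∂w = 1.7 - 0.2×(-6) = 1.7 - (-1.2) = 2.9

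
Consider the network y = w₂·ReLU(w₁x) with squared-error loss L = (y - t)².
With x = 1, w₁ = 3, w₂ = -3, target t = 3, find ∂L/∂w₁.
∂L/∂w₁ = 72

Forward pass:
z = w₁x = 3×1 = 3
h = ReLU(3) = 3
y = w₂h = -3×3 = -9

Backward pass:
∂L/∂y = 2(y - t) = 2(-9 - 3) = -24
∂y/∂h = w₂ = -3
∂h/∂z = 1 (ReLU derivative)
∂z/∂w₁ = x = 1

∂L/∂w₁ = -24 × -3 × 1 × 1 = 72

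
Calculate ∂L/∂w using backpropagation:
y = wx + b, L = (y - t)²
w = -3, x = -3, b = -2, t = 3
∂L/∂w = -24

y = wx + b = (-3)(-3) + -2 = 7
∂L/∂y = 2(y - t) = 2(7 - 3) = 8
∂y/∂w = x = -3
∂L/∂w = ∂L/∂y · ∂y/∂w = 8 × -3 = -24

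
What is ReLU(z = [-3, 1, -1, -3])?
h = [0, 1, 0, 0]

ReLU applied element-wise: max(0,-3)=0, max(0,1)=1, max(0,-1)=0, max(0,-3)=0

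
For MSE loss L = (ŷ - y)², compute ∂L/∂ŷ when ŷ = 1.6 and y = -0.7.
∂L/∂ŷ = 4.6

∂L/∂ŷ = 2(ŷ - y) = 2(1.6 - -0.7) = 2(2.3) = 4.6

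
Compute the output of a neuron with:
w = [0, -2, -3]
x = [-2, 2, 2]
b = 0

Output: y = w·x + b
y = -10

y = (0)(-2) + (-2)(2) + (-3)(2) + 0 = -10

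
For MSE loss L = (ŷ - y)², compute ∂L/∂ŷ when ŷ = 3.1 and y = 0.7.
∂L/∂ŷ = 4.8

∂L/∂ŷ = 2(ŷ - y) = 2(3.1 - 0.7) = 2(2.4) = 4.8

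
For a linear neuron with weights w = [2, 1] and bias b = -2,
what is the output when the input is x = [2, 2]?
y = 4

y = (2)(2) + (1)(2) + -2 = 4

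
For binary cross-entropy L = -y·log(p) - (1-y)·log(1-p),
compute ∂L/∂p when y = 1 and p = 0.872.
∂L/∂p = -1.147

∂L/∂p = -y/p + (1-y)/(1-p) = -1/0.872 + 0 = -1.147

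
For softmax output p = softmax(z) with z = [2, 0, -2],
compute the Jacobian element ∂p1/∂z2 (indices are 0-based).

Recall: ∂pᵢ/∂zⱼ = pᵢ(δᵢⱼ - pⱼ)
∂p1/∂z2 = -0.001862

p = softmax(z) = [0.8668, 0.1173, 0.01588]
p1 = 0.1173, p2 = 0.01588

∂p1/∂z2 = -p1 × p2 = -0.1173 × 0.01588 = -0.001862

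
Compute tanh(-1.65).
-0.9289

tanh(-1.65) = (e^(-1.65) - e^(1.65))/(e^(-1.65) + e^(1.65)) = -0.9289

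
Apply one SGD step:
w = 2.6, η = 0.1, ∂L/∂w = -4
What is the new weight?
w_new = 3

w_new = w - η·∂L/∂w = 2.6 - 0.1×(-4) = 2.6 - (-0.4) = 3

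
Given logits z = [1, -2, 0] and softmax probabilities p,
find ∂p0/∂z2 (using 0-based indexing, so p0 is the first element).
∂p0/∂z2 = -0.183

p = softmax(z) = [0.7054, 0.03512, 0.2595]
p0 = 0.7054, p2 = 0.2595

∂p0/∂z2 = -p0 × p2 = -0.7054 × 0.2595 = -0.183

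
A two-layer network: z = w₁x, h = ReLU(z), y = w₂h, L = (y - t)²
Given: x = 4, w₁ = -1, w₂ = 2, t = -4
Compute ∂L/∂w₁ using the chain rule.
∂L/∂w₁ = 0

Forward pass:
z = w₁x = -1×4 = -4
h = ReLU(-4) = 0
y = w₂h = 2×0 = 0

Backward pass:
∂L/∂y = 2(y - t) = 2(0 - -4) = 8
∂y/∂h = w₂ = 2
∂h/∂z = 0 (ReLU derivative)
∂z/∂w₁ = x = 4

∂L/∂w₁ = 8 × 2 × 0 × 4 = 0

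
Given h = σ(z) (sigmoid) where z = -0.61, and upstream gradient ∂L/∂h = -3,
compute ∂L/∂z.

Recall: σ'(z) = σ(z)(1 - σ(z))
∂L/∂z = -0.6843

σ(-0.61) = 0.3521
σ'(-0.61) = σ(-0.61)(1 - σ(-0.61)) = 0.3521 × 0.6479 = 0.2281
∂L/∂z = ∂L/∂h · σ'(z) = -3 × 0.2281 = -0.6843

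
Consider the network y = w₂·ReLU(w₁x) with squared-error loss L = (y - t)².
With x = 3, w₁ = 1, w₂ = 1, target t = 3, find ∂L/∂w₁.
∂L/∂w₁ = 0

Forward pass:
z = w₁x = 1×3 = 3
h = ReLU(3) = 3
y = w₂h = 1×3 = 3

Backward pass:
∂L/∂y = 2(y - t) = 2(3 - 3) = 0
∂y/∂h = w₂ = 1
∂h/∂z = 1 (ReLU derivative)
∂z/∂w₁ = x = 3

∂L/∂w₁ = 0 × 1 × 1 × 3 = 0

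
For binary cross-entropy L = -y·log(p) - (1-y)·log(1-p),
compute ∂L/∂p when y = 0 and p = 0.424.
∂L/∂p = 1.736

∂L/∂p = -y/p + (1-y)/(1-p) = 0 + 1/0.576 = 1.736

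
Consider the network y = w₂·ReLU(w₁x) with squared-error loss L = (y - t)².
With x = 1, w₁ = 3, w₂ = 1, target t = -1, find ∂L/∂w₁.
∂L/∂w₁ = 8

Forward pass:
z = w₁x = 3×1 = 3
h = ReLU(3) = 3
y = w₂h = 1×3 = 3

Backward pass:
∂L/∂y = 2(y - t) = 2(3 - -1) = 8
∂y/∂h = w₂ = 1
∂h/∂z = 1 (ReLU derivative)
∂z/∂w₁ = x = 1

∂L/∂w₁ = 8 × 1 × 1 × 1 = 8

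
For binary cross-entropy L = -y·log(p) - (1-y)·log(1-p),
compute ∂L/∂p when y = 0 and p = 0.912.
∂L/∂p = 11.36

∂L/∂p = -y/p + (1-y)/(1-p) = 0 + 1/0.088 = 11.36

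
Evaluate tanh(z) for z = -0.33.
-0.3185

tanh(-0.33) = (e^(-0.33) - e^(0.33))/(e^(-0.33) + e^(0.33)) = -0.3185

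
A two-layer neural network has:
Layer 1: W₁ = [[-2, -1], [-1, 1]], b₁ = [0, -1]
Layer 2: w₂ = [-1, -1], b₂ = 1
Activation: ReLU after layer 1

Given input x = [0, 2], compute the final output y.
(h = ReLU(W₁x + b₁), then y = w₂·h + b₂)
y = 0

Layer 1 pre-activation: z₁ = [-2, 1]
After ReLU: h = [0, 1]
Layer 2 output: y = -1×0 + -1×1 + 1 = 0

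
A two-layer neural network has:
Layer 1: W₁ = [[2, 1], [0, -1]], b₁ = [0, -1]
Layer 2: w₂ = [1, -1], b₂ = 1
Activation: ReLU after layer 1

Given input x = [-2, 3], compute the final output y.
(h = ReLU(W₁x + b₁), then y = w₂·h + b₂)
y = 1

Layer 1 pre-activation: z₁ = [-1, -4]
After ReLU: h = [0, 0]
Layer 2 output: y = 1×0 + -1×0 + 1 = 1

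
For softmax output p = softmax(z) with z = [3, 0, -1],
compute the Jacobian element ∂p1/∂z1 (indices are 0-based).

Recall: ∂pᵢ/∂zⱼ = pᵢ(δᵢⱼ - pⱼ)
∂p1/∂z1 = 0.04444

p = softmax(z) = [0.9362, 0.04661, 0.01715]
p1 = 0.04661

∂p1/∂z1 = p1(1 - p1) = 0.04661 × (1 - 0.04661) = 0.04444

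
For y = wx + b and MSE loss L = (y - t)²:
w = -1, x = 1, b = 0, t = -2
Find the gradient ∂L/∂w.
∂L/∂w = 2

y = wx + b = (-1)(1) + 0 = -1
∂L/∂y = 2(y - t) = 2(-1 - -2) = 2
∂y/∂w = x = 1
∂L/∂w = ∂L/∂y · ∂y/∂w = 2 × 1 = 2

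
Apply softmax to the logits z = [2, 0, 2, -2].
p = [0.4643, 0.0628, 0.4643, 0.0085]

exp(z) = [7.389, 1, 7.389, 0.1353]
Sum = 15.91
p = [0.4643, 0.0628, 0.4643, 0.0085]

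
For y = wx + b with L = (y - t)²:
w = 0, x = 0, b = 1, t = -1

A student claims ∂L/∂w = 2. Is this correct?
Incorrect

y = (0)(0) + 1 = 1
∂L/∂y = 2(y - t) = 2(1 - -1) = 4
∂y/∂w = x = 0
∂L/∂w = 4 × 0 = 0

Claimed value: 2
Incorrect: The correct gradient is 0.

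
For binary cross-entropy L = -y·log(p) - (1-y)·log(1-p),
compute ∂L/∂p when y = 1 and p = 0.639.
∂L/∂p = -1.565

∂L/∂p = -y/p + (1-y)/(1-p) = -1/0.639 + 0 = -1.565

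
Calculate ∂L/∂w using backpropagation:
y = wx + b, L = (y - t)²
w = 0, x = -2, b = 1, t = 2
∂L/∂w = 4

y = wx + b = (0)(-2) + 1 = 1
∂L/∂y = 2(y - t) = 2(1 - 2) = -2
∂y/∂w = x = -2
∂L/∂w = ∂L/∂y · ∂y/∂w = -2 × -2 = 4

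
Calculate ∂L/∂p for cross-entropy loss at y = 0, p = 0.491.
∂L/∂p = 1.965

∂L/∂p = -y/p + (1-y)/(1-p) = 0 + 1/0.509 = 1.965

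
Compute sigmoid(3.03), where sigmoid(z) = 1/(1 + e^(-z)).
0.9539

sigmoid(3.03) = 1/(1 + e^(-3.03)) = 1/(1 + 0.04832) = 0.9539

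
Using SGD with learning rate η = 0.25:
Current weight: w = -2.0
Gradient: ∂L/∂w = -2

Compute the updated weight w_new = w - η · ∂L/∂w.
w_new = -1.5

w_new = w - η·∂L/∂w = -2.0 - 0.25×(-2) = -2.0 - (-0.5) = -1.5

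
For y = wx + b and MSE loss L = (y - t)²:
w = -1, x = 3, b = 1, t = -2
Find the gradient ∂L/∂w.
∂L/∂w = 0

y = wx + b = (-1)(3) + 1 = -2
∂L/∂y = 2(y - t) = 2(-2 - -2) = 0
∂y/∂w = x = 3
∂L/∂w = ∂L/∂y · ∂y/∂w = 0 × 3 = 0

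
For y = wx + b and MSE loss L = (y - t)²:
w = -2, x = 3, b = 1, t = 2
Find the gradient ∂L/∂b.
∂L/∂b = -14

y = wx + b = (-2)(3) + 1 = -5
∂L/∂y = 2(y - t) = 2(-5 - 2) = -14
∂y/∂b = 1
∂L/∂b = ∂L/∂y · ∂y/∂b = -14 × 1 = -14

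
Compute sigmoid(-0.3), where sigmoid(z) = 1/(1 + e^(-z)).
0.4256

sigmoid(-0.3) = 1/(1 + e^(0.3)) = 1/(1 + 1.35) = 0.4256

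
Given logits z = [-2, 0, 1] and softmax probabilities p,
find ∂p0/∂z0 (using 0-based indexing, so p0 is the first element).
∂p0/∂z0 = 0.03389

p = softmax(z) = [0.03512, 0.2595, 0.7054]
p0 = 0.03512

∂p0/∂z0 = p0(1 - p0) = 0.03512 × (1 - 0.03512) = 0.03389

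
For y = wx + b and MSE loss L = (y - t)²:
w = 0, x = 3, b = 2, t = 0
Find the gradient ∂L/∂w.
∂L/∂w = 12

y = wx + b = (0)(3) + 2 = 2
∂L/∂y = 2(y - t) = 2(2 - 0) = 4
∂y/∂w = x = 3
∂L/∂w = ∂L/∂y · ∂y/∂w = 4 × 3 = 12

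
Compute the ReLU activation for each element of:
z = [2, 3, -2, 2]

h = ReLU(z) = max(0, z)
h = [2, 3, 0, 2]

ReLU applied element-wise: max(0,2)=2, max(0,3)=3, max(0,-2)=0, max(0,2)=2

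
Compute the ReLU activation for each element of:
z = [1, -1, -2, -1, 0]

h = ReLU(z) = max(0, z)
h = [1, 0, 0, 0, 0]

ReLU applied element-wise: max(0,1)=1, max(0,-1)=0, max(0,-2)=0, max(0,-1)=0, max(0,0)=0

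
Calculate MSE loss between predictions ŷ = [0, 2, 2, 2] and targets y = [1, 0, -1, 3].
MSE = 3.75

MSE = (1/4)((0-1)² + (2-0)² + (2--1)² + (2-3)²) = (1/4)(1 + 4 + 9 + 1) = 3.75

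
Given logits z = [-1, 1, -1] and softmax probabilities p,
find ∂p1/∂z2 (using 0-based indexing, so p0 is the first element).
∂p1/∂z2 = -0.08382

p = softmax(z) = [0.1065, 0.787, 0.1065]
p1 = 0.787, p2 = 0.1065

∂p1/∂z2 = -p1 × p2 = -0.787 × 0.1065 = -0.08382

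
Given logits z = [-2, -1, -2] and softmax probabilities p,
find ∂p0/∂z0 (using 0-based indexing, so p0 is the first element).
∂p0/∂z0 = 0.167

p = softmax(z) = [0.2119, 0.5761, 0.2119]
p0 = 0.2119

∂p0/∂z0 = p0(1 - p0) = 0.2119 × (1 - 0.2119) = 0.167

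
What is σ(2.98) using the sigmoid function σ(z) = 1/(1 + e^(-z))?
0.9517

sigmoid(2.98) = 1/(1 + e^(-2.98)) = 1/(1 + 0.05079) = 0.9517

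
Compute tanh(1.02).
0.7699

tanh(1.02) = (e^(1.02) - e^(-1.02))/(e^(1.02) + e^(-1.02)) = 0.7699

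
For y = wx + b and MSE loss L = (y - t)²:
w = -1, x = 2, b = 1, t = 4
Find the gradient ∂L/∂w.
∂L/∂w = -20

y = wx + b = (-1)(2) + 1 = -1
∂L/∂y = 2(y - t) = 2(-1 - 4) = -10
∂y/∂w = x = 2
∂L/∂w = ∂L/∂y · ∂y/∂w = -10 × 2 = -20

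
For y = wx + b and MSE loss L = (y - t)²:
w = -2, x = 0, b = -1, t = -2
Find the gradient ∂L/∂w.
∂L/∂w = 0

y = wx + b = (-2)(0) + -1 = -1
∂L/∂y = 2(y - t) = 2(-1 - -2) = 2
∂y/∂w = x = 0
∂L/∂w = ∂L/∂y · ∂y/∂w = 2 × 0 = 0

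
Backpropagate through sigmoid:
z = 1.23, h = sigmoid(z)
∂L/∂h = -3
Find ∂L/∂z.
∂L/∂z = -0.5251

σ(1.23) = 0.7738
σ'(1.23) = σ(1.23)(1 - σ(1.23)) = 0.7738 × 0.2262 = 0.175
∂L/∂z = ∂L/∂h · σ'(z) = -3 × 0.175 = -0.5251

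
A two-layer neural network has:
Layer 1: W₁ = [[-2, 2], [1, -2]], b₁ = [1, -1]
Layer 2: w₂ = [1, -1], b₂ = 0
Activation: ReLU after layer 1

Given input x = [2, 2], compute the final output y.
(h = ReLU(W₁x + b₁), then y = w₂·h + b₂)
y = 1

Layer 1 pre-activation: z₁ = [1, -3]
After ReLU: h = [1, 0]
Layer 2 output: y = 1×1 + -1×0 + 0 = 1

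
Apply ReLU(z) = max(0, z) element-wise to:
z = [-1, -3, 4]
h = [0, 0, 4]

ReLU applied element-wise: max(0,-1)=0, max(0,-3)=0, max(0,4)=4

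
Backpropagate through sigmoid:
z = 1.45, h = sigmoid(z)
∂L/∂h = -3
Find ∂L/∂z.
∂L/∂z = -0.4617

σ(1.45) = 0.81
σ'(1.45) = σ(1.45)(1 - σ(1.45)) = 0.81 × 0.19 = 0.1539
∂L/∂z = ∂L/∂h · σ'(z) = -3 × 0.1539 = -0.4617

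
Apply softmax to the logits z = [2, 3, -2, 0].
p = [0.2583, 0.702, 0.0047, 0.035]

exp(z) = [7.389, 20.09, 0.1353, 1]
Sum = 28.61
p = [0.2583, 0.702, 0.0047, 0.035]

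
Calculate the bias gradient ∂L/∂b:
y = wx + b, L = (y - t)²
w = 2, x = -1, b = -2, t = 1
∂L/∂b = -10

y = wx + b = (2)(-1) + -2 = -4
∂L/∂y = 2(y - t) = 2(-4 - 1) = -10
∂y/∂b = 1
∂L/∂b = ∂L/∂y · ∂y/∂b = -10 × 1 = -10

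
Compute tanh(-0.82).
-0.6751

tanh(-0.82) = (e^(-0.82) - e^(0.82))/(e^(-0.82) + e^(0.82)) = -0.6751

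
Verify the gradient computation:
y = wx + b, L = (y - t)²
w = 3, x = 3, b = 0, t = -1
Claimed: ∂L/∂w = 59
Incorrect

y = (3)(3) + 0 = 9
∂L/∂y = 2(y - t) = 2(9 - -1) = 20
∂y/∂w = x = 3
∂L/∂w = 20 × 3 = 60

Claimed value: 59
Incorrect: The correct gradient is 60.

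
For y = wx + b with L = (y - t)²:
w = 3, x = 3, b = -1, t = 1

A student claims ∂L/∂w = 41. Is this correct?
Incorrect

y = (3)(3) + -1 = 8
∂L/∂y = 2(y - t) = 2(8 - 1) = 14
∂y/∂w = x = 3
∂L/∂w = 14 × 3 = 42

Claimed value: 41
Incorrect: The correct gradient is 42.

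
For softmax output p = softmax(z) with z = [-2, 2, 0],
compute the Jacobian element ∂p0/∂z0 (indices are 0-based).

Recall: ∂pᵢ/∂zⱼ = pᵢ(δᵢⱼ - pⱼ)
∂p0/∂z0 = 0.01562

p = softmax(z) = [0.01588, 0.8668, 0.1173]
p0 = 0.01588

∂p0/∂z0 = p0(1 - p0) = 0.01588 × (1 - 0.01588) = 0.01562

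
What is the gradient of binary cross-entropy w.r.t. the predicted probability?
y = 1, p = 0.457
∂L/∂p = -2.188

∂L/∂p = -y/p + (1-y)/(1-p) = -1/0.457 + 0 = -2.188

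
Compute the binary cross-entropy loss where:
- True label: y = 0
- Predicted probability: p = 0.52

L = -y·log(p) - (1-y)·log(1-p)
L = 0.734

L = -0·log(0.52) - 1·log(0.48) = -log(0.48) = 0.734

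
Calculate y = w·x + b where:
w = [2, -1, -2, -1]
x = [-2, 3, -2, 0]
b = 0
y = -3

y = (2)(-2) + (-1)(3) + (-2)(-2) + (-1)(0) + 0 = -3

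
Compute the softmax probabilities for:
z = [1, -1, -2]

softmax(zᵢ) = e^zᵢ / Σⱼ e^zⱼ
p = [0.8438, 0.1142, 0.042]

exp(z) = [2.718, 0.3679, 0.1353]
Sum = 3.221
p = [0.8438, 0.1142, 0.042]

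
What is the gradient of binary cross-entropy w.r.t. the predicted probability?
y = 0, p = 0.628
∂L/∂p = 2.688

∂L/∂p = -y/p + (1-y)/(1-p) = 0 + 1/0.372 = 2.688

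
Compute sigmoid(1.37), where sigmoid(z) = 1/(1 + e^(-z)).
0.7974

sigmoid(1.37) = 1/(1 + e^(-1.37)) = 1/(1 + 0.2541) = 0.7974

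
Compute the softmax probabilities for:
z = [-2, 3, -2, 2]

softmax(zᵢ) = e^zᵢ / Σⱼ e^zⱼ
p = [0.0049, 0.7239, 0.0049, 0.2663]

exp(z) = [0.1353, 20.09, 0.1353, 7.389]
Sum = 27.75
p = [0.0049, 0.7239, 0.0049, 0.2663]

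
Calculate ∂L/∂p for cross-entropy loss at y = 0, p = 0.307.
∂L/∂p = 1.443

∂L/∂p = -y/p + (1-y)/(1-p) = 0 + 1/0.693 = 1.443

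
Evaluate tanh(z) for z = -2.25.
-0.978

tanh(-2.25) = (e^(-2.25) - e^(2.25))/(e^(-2.25) + e^(2.25)) = -0.978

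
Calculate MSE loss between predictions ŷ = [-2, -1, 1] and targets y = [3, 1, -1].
MSE = 11

MSE = (1/3)((-2-3)² + (-1-1)² + (1--1)²) = (1/3)(25 + 4 + 4) = 11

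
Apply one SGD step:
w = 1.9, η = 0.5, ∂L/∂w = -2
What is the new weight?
w_new = 2.9

w_new = w - η·∂L/∂w = 1.9 - 0.5×(-2) = 1.9 - (-1) = 2.9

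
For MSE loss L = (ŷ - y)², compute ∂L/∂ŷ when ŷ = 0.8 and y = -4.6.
∂L/∂ŷ = 10.8

∂L/∂ŷ = 2(ŷ - y) = 2(0.8 - -4.6) = 2(5.4) = 10.8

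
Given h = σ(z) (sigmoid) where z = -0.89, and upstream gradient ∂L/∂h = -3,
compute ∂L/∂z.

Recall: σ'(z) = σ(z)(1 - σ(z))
∂L/∂z = -0.6191

σ(-0.89) = 0.2911
σ'(-0.89) = σ(-0.89)(1 - σ(-0.89)) = 0.2911 × 0.7089 = 0.2064
∂L/∂z = ∂L/∂h · σ'(z) = -3 × 0.2064 = -0.6191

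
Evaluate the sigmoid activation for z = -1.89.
0.1312

sigmoid(-1.89) = 1/(1 + e^(1.89)) = 1/(1 + 6.619) = 0.1312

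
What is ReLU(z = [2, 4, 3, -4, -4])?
h = [2, 4, 3, 0, 0]

ReLU applied element-wise: max(0,2)=2, max(0,4)=4, max(0,3)=3, max(0,-4)=0, max(0,-4)=0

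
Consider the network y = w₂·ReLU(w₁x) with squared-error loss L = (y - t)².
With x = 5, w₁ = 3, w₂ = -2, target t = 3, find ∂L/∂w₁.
∂L/∂w₁ = 660

Forward pass:
z = w₁x = 3×5 = 15
h = ReLU(15) = 15
y = w₂h = -2×15 = -30

Backward pass:
∂L/∂y = 2(y - t) = 2(-30 - 3) = -66
∂y/∂h = w₂ = -2
∂h/∂z = 1 (ReLU derivative)
∂z/∂w₁ = x = 5

∂L/∂w₁ = -66 × -2 × 1 × 5 = 660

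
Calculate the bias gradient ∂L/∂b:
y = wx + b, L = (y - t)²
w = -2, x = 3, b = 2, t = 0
∂L/∂b = -8

y = wx + b = (-2)(3) + 2 = -4
∂L/∂y = 2(y - t) = 2(-4 - 0) = -8
∂y/∂b = 1
∂L/∂b = ∂L/∂y · ∂y/∂b = -8 × 1 = -8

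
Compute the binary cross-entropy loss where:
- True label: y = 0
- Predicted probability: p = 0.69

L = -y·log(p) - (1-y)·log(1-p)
L = 1.171

L = -0·log(0.69) - 1·log(0.31) = -log(0.31) = 1.171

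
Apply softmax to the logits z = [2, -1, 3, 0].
p = [0.2562, 0.0128, 0.6964, 0.0347]

exp(z) = [7.389, 0.3679, 20.09, 1]
Sum = 28.84
p = [0.2562, 0.0128, 0.6964, 0.0347]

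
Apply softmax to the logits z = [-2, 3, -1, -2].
p = [0.0065, 0.9692, 0.0178, 0.0065]

exp(z) = [0.1353, 20.09, 0.3679, 0.1353]
Sum = 20.72
p = [0.0065, 0.9692, 0.0178, 0.0065]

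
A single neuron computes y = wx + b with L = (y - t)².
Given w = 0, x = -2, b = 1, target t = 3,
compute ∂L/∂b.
∂L/∂b = -4

y = wx + b = (0)(-2) + 1 = 1
∂L/∂y = 2(y - t) = 2(1 - 3) = -4
∂y/∂b = 1
∂L/∂b = ∂L/∂y · ∂y/∂b = -4 × 1 = -4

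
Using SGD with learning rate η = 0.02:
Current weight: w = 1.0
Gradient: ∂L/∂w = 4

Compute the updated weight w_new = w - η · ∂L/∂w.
w_new = 0.92

w_new = w - η·∂L/∂w = 1.0 - 0.02×(4) = 1.0 - (0.08) = 0.92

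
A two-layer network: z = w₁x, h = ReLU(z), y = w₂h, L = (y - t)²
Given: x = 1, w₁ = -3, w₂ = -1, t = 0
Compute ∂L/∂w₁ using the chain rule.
∂L/∂w₁ = 0

Forward pass:
z = w₁x = -3×1 = -3
h = ReLU(-3) = 0
y = w₂h = -1×0 = 0

Backward pass:
∂L/∂y = 2(y - t) = 2(0 - 0) = 0
∂y/∂h = w₂ = -1
∂h/∂z = 0 (ReLU derivative)
∂z/∂w₁ = x = 1

∂L/∂w₁ = 0 × -1 × 0 × 1 = 0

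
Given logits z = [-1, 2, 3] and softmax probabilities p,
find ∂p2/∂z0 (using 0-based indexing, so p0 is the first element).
∂p2/∂z0 = -0.009532

p = softmax(z) = [0.01321, 0.2654, 0.7214]
p2 = 0.7214, p0 = 0.01321

∂p2/∂z0 = -p2 × p0 = -0.7214 × 0.01321 = -0.009532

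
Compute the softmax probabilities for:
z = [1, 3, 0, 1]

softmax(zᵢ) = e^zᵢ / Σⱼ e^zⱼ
p = [0.1025, 0.7573, 0.0377, 0.1025]

exp(z) = [2.718, 20.09, 1, 2.718]
Sum = 26.52
p = [0.1025, 0.7573, 0.0377, 0.1025]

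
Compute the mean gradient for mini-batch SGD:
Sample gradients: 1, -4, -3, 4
Average gradient = -0.5

Average = (1/4)(1 + -4 + -3 + 4) = -2/4 = -0.5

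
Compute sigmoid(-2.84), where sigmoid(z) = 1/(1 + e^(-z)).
0.0552

sigmoid(-2.84) = 1/(1 + e^(2.84)) = 1/(1 + 17.12) = 0.0552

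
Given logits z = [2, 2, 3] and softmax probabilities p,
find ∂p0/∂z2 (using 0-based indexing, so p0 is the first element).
∂p0/∂z2 = -0.1221

p = softmax(z) = [0.2119, 0.2119, 0.5761]
p0 = 0.2119, p2 = 0.5761

∂p0/∂z2 = -p0 × p2 = -0.2119 × 0.5761 = -0.1221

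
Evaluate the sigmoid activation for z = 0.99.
0.7291

sigmoid(0.99) = 1/(1 + e^(-0.99)) = 1/(1 + 0.3716) = 0.7291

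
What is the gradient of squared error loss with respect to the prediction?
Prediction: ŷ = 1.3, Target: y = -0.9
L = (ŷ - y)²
∂L/∂ŷ = 4.4

∂L/∂ŷ = 2(ŷ - y) = 2(1.3 - -0.9) = 2(2.2) = 4.4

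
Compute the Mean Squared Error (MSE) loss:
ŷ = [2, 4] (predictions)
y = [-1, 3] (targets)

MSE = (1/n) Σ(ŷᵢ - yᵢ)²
MSE = 5

MSE = (1/2)((2--1)² + (4-3)²) = (1/2)(9 + 1) = 5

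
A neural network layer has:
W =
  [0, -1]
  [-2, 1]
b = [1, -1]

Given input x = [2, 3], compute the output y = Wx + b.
y = [-2, -2]

Wx = [0×2 + -1×3, -2×2 + 1×3]
   = [-3, -1]
y = Wx + b = [-3 + 1, -1 + -1] = [-2, -2]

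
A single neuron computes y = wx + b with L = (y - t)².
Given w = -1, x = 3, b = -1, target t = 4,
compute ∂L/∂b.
∂L/∂b = -16

y = wx + b = (-1)(3) + -1 = -4
∂L/∂y = 2(y - t) = 2(-4 - 4) = -16
∂y/∂b = 1
∂L/∂b = ∂L/∂y · ∂y/∂b = -16 × 1 = -16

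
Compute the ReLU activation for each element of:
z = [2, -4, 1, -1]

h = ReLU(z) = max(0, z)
h = [2, 0, 1, 0]

ReLU applied element-wise: max(0,2)=2, max(0,-4)=0, max(0,1)=1, max(0,-1)=0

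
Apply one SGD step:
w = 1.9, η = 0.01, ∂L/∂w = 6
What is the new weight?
w_new = 1.84

w_new = w - η·∂L/∂w = 1.9 - 0.01×(6) = 1.9 - (0.06) = 1.84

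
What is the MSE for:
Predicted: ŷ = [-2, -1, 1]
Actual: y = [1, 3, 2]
MSE = 8.667

MSE = (1/3)((-2-1)² + (-1-3)² + (1-2)²) = (1/3)(9 + 16 + 1) = 8.667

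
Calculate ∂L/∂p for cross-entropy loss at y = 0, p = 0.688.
∂L/∂p = 3.205

∂L/∂p = -y/p + (1-y)/(1-p) = 0 + 1/0.312 = 3.205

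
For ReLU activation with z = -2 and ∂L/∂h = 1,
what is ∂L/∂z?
∂L/∂z = 0

h = ReLU(-2) = 0
Since z < 0: ∂h/∂z = 0
∂L/∂z = ∂L/∂h · ∂h/∂z = 1 × 0 = 0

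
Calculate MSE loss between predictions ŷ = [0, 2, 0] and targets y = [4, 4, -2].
MSE = 8

MSE = (1/3)((0-4)² + (2-4)² + (0--2)²) = (1/3)(16 + 4 + 4) = 8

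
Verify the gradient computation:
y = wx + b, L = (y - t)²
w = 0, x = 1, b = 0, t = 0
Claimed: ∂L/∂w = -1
Incorrect

y = (0)(1) + 0 = 0
∂L/∂y = 2(y - t) = 2(0 - 0) = 0
∂y/∂w = x = 1
∂L/∂w = 0 × 1 = 0

Claimed value: -1
Incorrect: The correct gradient is 0.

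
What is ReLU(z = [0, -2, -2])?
h = [0, 0, 0]

ReLU applied element-wise: max(0,0)=0, max(0,-2)=0, max(0,-2)=0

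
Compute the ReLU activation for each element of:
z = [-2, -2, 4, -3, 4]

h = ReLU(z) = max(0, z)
h = [0, 0, 4, 0, 4]

ReLU applied element-wise: max(0,-2)=0, max(0,-2)=0, max(0,4)=4, max(0,-3)=0, max(0,4)=4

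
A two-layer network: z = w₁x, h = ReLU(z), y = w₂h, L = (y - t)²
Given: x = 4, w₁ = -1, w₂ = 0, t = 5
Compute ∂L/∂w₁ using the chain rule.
∂L/∂w₁ = 0

Forward pass:
z = w₁x = -1×4 = -4
h = ReLU(-4) = 0
y = w₂h = 0×0 = 0

Backward pass:
∂L/∂y = 2(y - t) = 2(0 - 5) = -10
∂y/∂h = w₂ = 0
∂h/∂z = 0 (ReLU derivative)
∂z/∂w₁ = x = 4

∂L/∂w₁ = -10 × 0 × 0 × 4 = 0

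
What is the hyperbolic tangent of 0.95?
0.7398

tanh(0.95) = (e^(0.95) - e^(-0.95))/(e^(0.95) + e^(-0.95)) = 0.7398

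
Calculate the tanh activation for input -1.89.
-0.9554

tanh(-1.89) = (e^(-1.89) - e^(1.89))/(e^(-1.89) + e^(1.89)) = -0.9554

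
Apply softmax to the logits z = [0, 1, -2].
p = [0.2595, 0.7054, 0.0351]

exp(z) = [1, 2.718, 0.1353]
Sum = 3.854
p = [0.2595, 0.7054, 0.0351]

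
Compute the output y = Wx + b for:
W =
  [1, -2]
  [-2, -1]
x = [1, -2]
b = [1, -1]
y = [6, -1]

Wx = [1×1 + -2×-2, -2×1 + -1×-2]
   = [5, 0]
y = Wx + b = [5 + 1, 0 + -1] = [6, -1]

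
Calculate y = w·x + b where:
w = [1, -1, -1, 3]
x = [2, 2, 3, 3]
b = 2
y = 8

y = (1)(2) + (-1)(2) + (-1)(3) + (3)(3) + 2 = 8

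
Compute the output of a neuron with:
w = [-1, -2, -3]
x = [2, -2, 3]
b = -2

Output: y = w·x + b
y = -9

y = (-1)(2) + (-2)(-2) + (-3)(3) + -2 = -9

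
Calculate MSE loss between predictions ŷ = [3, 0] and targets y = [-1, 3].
MSE = 12.5

MSE = (1/2)((3--1)² + (0-3)²) = (1/2)(16 + 9) = 12.5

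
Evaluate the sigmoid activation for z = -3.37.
0.03325

sigmoid(-3.37) = 1/(1 + e^(3.37)) = 1/(1 + 29.08) = 0.03325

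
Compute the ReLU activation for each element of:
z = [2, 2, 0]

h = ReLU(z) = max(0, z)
h = [2, 2, 0]

ReLU applied element-wise: max(0,2)=2, max(0,2)=2, max(0,0)=0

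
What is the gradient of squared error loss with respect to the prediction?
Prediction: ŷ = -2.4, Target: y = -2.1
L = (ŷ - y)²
∂L/∂ŷ = -0.6

∂L/∂ŷ = 2(ŷ - y) = 2(-2.4 - -2.1) = 2(-0.3) = -0.6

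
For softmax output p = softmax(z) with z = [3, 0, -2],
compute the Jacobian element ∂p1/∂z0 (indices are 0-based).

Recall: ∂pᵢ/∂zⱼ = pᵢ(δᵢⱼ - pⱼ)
∂p1/∂z0 = -0.0446

p = softmax(z) = [0.9465, 0.04712, 0.006377]
p1 = 0.04712, p0 = 0.9465

∂p1/∂z0 = -p1 × p0 = -0.04712 × 0.9465 = -0.0446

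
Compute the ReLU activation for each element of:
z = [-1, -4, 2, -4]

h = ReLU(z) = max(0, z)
h = [0, 0, 2, 0]

ReLU applied element-wise: max(0,-1)=0, max(0,-4)=0, max(0,2)=2, max(0,-4)=0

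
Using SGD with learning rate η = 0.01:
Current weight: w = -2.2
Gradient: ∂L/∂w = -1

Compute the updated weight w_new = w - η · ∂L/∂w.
w_new = -2.19

w_new = w - η·∂L/∂w = -2.2 - 0.01×(-1) = -2.2 - (-0.01) = -2.19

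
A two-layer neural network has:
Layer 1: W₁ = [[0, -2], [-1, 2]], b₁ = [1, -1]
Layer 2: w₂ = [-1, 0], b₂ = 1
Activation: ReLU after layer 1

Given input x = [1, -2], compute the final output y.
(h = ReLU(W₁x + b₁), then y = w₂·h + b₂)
y = -4

Layer 1 pre-activation: z₁ = [5, -6]
After ReLU: h = [5, 0]
Layer 2 output: y = -1×5 + 0×0 + 1 = -4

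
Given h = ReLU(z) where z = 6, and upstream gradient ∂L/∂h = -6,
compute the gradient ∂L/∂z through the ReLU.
∂L/∂z = -6

h = ReLU(6) = 6
Since z > 0: ∂h/∂z = 1
∂L/∂z = ∂L/∂h · ∂h/∂z = -6 × 1 = -6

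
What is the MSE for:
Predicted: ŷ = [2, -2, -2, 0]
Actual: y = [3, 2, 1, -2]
MSE = 7.5

MSE = (1/4)((2-3)² + (-2-2)² + (-2-1)² + (0--2)²) = (1/4)(1 + 16 + 9 + 4) = 7.5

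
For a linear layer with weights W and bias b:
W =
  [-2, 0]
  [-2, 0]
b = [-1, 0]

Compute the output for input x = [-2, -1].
y = [3, 4]

Wx = [-2×-2 + 0×-1, -2×-2 + 0×-1]
   = [4, 4]
y = Wx + b = [4 + -1, 4 + 0] = [3, 4]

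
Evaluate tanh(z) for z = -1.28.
-0.8565

tanh(-1.28) = (e^(-1.28) - e^(1.28))/(e^(-1.28) + e^(1.28)) = -0.8565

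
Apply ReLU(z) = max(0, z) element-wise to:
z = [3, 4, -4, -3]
h = [3, 4, 0, 0]

ReLU applied element-wise: max(0,3)=3, max(0,4)=4, max(0,-4)=0, max(0,-3)=0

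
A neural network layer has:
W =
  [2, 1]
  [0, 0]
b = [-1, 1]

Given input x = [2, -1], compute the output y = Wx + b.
y = [2, 1]

Wx = [2×2 + 1×-1, 0×2 + 0×-1]
   = [3, 0]
y = Wx + b = [3 + -1, 0 + 1] = [2, 1]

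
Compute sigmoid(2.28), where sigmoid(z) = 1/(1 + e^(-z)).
0.9072

sigmoid(2.28) = 1/(1 + e^(-2.28)) = 1/(1 + 0.1023) = 0.9072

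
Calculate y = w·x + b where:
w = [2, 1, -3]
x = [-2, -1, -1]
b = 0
y = -2

y = (2)(-2) + (1)(-1) + (-3)(-1) + 0 = -2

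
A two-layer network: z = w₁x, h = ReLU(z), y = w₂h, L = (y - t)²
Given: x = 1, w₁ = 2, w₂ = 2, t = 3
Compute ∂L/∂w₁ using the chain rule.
∂L/∂w₁ = 4

Forward pass:
z = w₁x = 2×1 = 2
h = ReLU(2) = 2
y = w₂h = 2×2 = 4

Backward pass:
∂L/∂y = 2(y - t) = 2(4 - 3) = 2
∂y/∂h = w₂ = 2
∂h/∂z = 1 (ReLU derivative)
∂z/∂w₁ = x = 1

∂L/∂w₁ = 2 × 2 × 1 × 1 = 4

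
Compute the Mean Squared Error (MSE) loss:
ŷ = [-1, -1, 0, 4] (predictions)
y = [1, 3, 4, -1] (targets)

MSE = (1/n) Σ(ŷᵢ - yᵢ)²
MSE = 15.25

MSE = (1/4)((-1-1)² + (-1-3)² + (0-4)² + (4--1)²) = (1/4)(4 + 16 + 16 + 25) = 15.25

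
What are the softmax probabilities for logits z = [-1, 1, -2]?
p = [0.1142, 0.8438, 0.042]

exp(z) = [0.3679, 2.718, 0.1353]
Sum = 3.221
p = [0.1142, 0.8438, 0.042]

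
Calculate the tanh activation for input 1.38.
0.881

tanh(1.38) = (e^(1.38) - e^(-1.38))/(e^(1.38) + e^(-1.38)) = 0.881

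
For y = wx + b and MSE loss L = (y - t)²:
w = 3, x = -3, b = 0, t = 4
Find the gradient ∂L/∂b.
∂L/∂b = -26

y = wx + b = (3)(-3) + 0 = -9
∂L/∂y = 2(y - t) = 2(-9 - 4) = -26
∂y/∂b = 1
∂L/∂b = ∂L/∂y · ∂y/∂b = -26 × 1 = -26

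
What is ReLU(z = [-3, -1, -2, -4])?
h = [0, 0, 0, 0]

ReLU applied element-wise: max(0,-3)=0, max(0,-1)=0, max(0,-2)=0, max(0,-4)=0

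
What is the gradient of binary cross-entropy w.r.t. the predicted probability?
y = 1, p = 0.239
∂L/∂p = -4.184

∂L/∂p = -y/p + (1-y)/(1-p) = -1/0.239 + 0 = -4.184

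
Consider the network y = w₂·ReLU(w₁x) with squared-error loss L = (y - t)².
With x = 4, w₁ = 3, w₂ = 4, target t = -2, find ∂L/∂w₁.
∂L/∂w₁ = 1600

Forward pass:
z = w₁x = 3×4 = 12
h = ReLU(12) = 12
y = w₂h = 4×12 = 48

Backward pass:
∂L/∂y = 2(y - t) = 2(48 - -2) = 100
∂y/∂h = w₂ = 4
∂h/∂z = 1 (ReLU derivative)
∂z/∂w₁ = x = 4

∂L/∂w₁ = 100 × 4 × 1 × 4 = 1600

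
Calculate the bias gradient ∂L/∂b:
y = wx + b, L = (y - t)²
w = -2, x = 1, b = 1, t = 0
∂L/∂b = -2

y = wx + b = (-2)(1) + 1 = -1
∂L/∂y = 2(y - t) = 2(-1 - 0) = -2
∂y/∂b = 1
∂L/∂b = ∂L/∂y · ∂y/∂b = -2 × 1 = -2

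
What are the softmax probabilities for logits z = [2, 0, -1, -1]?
p = [0.8098, 0.1096, 0.0403, 0.0403]

exp(z) = [7.389, 1, 0.3679, 0.3679]
Sum = 9.125
p = [0.8098, 0.1096, 0.0403, 0.0403]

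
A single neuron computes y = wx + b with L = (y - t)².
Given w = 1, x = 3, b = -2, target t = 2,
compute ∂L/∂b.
∂L/∂b = -2

y = wx + b = (1)(3) + -2 = 1
∂L/∂y = 2(y - t) = 2(1 - 2) = -2
∂y/∂b = 1
∂L/∂b = ∂L/∂y · ∂y/∂b = -2 × 1 = -2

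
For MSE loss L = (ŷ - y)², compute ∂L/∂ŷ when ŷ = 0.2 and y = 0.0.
∂L/∂ŷ = 0.4

∂L/∂ŷ = 2(ŷ - y) = 2(0.2 - 0.0) = 2(0.2) = 0.4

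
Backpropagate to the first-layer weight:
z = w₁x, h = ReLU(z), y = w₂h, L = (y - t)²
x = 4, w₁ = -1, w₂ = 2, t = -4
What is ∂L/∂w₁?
∂L/∂w₁ = 0

Forward pass:
z = w₁x = -1×4 = -4
h = ReLU(-4) = 0
y = w₂h = 2×0 = 0

Backward pass:
∂L/∂y = 2(y - t) = 2(0 - -4) = 8
∂y/∂h = w₂ = 2
∂h/∂z = 0 (ReLU derivative)
∂z/∂w₁ = x = 4

∂L/∂w₁ = 8 × 2 × 0 × 4 = 0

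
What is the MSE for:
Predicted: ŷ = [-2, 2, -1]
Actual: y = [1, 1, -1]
MSE = 3.333

MSE = (1/3)((-2-1)² + (2-1)² + (-1--1)²) = (1/3)(9 + 1 + 0) = 3.333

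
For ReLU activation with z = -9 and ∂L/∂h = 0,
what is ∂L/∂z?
∂L/∂z = 0

h = ReLU(-9) = 0
Since z < 0: ∂h/∂z = 0
∂L/∂z = ∂L/∂h · ∂h/∂z = 0 × 0 = 0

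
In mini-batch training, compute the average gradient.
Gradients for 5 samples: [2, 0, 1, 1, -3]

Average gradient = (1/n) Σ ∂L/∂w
Average gradient = 0.2

Average = (1/5)(2 + 0 + 1 + 1 + -3) = 1/5 = 0.2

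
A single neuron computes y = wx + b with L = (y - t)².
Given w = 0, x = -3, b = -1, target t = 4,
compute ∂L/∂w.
∂L/∂w = 30

y = wx + b = (0)(-3) + -1 = -1
∂L/∂y = 2(y - t) = 2(-1 - 4) = -10
∂y/∂w = x = -3
∂L/∂w = ∂L/∂y · ∂y/∂w = -10 × -3 = 30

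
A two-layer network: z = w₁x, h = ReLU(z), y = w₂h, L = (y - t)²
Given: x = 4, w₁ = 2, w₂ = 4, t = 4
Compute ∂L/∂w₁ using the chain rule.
∂L/∂w₁ = 896

Forward pass:
z = w₁x = 2×4 = 8
h = ReLU(8) = 8
y = w₂h = 4×8 = 32

Backward pass:
∂L/∂y = 2(y - t) = 2(32 - 4) = 56
∂y/∂h = w₂ = 4
∂h/∂z = 1 (ReLU derivative)
∂z/∂w₁ = x = 4

∂L/∂w₁ = 56 × 4 × 1 × 4 = 896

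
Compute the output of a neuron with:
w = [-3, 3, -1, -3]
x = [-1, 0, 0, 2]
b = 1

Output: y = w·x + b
y = -2

y = (-3)(-1) + (3)(0) + (-1)(0) + (-3)(2) + 1 = -2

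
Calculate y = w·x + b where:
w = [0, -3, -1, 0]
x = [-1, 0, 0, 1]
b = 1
y = 1

y = (0)(-1) + (-3)(0) + (-1)(0) + (0)(1) + 1 = 1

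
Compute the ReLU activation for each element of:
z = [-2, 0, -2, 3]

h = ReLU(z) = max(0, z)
h = [0, 0, 0, 3]

ReLU applied element-wise: max(0,-2)=0, max(0,0)=0, max(0,-2)=0, max(0,3)=3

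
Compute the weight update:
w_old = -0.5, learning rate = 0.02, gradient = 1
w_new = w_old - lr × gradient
w_new = -0.52

w_new = w - η·∂L/∂w = -0.5 - 0.02×(1) = -0.5 - (0.02) = -0.52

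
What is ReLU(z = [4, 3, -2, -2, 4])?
h = [4, 3, 0, 0, 4]

ReLU applied element-wise: max(0,4)=4, max(0,3)=3, max(0,-2)=0, max(0,-2)=0, max(0,4)=4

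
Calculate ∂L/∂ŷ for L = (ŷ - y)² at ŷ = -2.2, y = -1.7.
∂L/∂ŷ = -1.0

∂L/∂ŷ = 2(ŷ - y) = 2(-2.2 - -1.7) = 2(-0.5) = -1.0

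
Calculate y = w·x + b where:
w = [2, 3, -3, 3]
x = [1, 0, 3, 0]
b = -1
y = -8

y = (2)(1) + (3)(0) + (-3)(3) + (3)(0) + -1 = -8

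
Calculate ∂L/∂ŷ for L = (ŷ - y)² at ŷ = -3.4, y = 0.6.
∂L/∂ŷ = -8.0

∂L/∂ŷ = 2(ŷ - y) = 2(-3.4 - 0.6) = 2(-4.0) = -8.0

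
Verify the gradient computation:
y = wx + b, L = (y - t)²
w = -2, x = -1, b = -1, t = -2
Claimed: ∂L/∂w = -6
Correct

y = (-2)(-1) + -1 = 1
∂L/∂y = 2(y - t) = 2(1 - -2) = 6
∂y/∂w = x = -1
∂L/∂w = 6 × -1 = -6

Claimed value: -6
Correct: The correct gradient is -6.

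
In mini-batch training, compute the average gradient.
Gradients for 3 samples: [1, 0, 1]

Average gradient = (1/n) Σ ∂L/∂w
Average gradient = 0.6667

Average = (1/3)(1 + 0 + 1) = 2/3 = 0.6667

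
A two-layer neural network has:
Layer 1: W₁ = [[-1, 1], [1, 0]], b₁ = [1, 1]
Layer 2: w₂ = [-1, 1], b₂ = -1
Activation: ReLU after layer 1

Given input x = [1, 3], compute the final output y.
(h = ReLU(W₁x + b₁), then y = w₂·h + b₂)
y = -2

Layer 1 pre-activation: z₁ = [3, 2]
After ReLU: h = [3, 2]
Layer 2 output: y = -1×3 + 1×2 + -1 = -2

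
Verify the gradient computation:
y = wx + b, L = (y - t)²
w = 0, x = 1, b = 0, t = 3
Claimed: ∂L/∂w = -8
Incorrect

y = (0)(1) + 0 = 0
∂L/∂y = 2(y - t) = 2(0 - 3) = -6
∂y/∂w = x = 1
∂L/∂w = -6 × 1 = -6

Claimed value: -8
Incorrect: The correct gradient is -6.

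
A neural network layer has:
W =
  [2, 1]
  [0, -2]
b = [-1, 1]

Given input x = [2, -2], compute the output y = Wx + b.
y = [1, 5]

Wx = [2×2 + 1×-2, 0×2 + -2×-2]
   = [2, 4]
y = Wx + b = [2 + -1, 4 + 1] = [1, 5]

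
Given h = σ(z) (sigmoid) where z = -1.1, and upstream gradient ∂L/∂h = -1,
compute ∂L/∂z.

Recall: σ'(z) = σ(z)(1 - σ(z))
∂L/∂z = -0.1874

σ(-1.1) = 0.2497
σ'(-1.1) = σ(-1.1)(1 - σ(-1.1)) = 0.2497 × 0.7503 = 0.1874
∂L/∂z = ∂L/∂h · σ'(z) = -1 × 0.1874 = -0.1874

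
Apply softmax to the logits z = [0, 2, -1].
p = [0.1142, 0.8438, 0.042]

exp(z) = [1, 7.389, 0.3679]
Sum = 8.757
p = [0.1142, 0.8438, 0.042]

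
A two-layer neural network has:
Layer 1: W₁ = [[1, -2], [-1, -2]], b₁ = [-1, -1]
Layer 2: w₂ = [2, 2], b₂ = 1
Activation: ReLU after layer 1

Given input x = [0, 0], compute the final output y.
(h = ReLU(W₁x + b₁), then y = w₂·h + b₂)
y = 1

Layer 1 pre-activation: z₁ = [-1, -1]
After ReLU: h = [0, 0]
Layer 2 output: y = 2×0 + 2×0 + 1 = 1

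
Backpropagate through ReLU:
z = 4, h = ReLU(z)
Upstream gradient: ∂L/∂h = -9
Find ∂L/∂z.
∂L/∂z = -9

h = ReLU(4) = 4
Since z > 0: ∂h/∂z = 1
∂L/∂z = ∂L/∂h · ∂h/∂z = -9 × 1 = -9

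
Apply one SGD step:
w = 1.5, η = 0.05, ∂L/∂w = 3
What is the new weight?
w_new = 1.35

w_new = w - η·∂L/∂w = 1.5 - 0.05×(3) = 1.5 - (0.15) = 1.35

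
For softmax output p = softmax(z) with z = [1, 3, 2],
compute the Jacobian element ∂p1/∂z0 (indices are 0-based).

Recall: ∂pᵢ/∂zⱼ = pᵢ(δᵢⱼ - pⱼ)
∂p1/∂z0 = -0.05989

p = softmax(z) = [0.09003, 0.6652, 0.2447]
p1 = 0.6652, p0 = 0.09003

∂p1/∂z0 = -p1 × p0 = -0.6652 × 0.09003 = -0.05989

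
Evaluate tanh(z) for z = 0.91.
0.7211

tanh(0.91) = (e^(0.91) - e^(-0.91))/(e^(0.91) + e^(-0.91)) = 0.7211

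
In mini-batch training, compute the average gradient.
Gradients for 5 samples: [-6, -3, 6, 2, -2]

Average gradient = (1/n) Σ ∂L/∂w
Average gradient = -0.6

Average = (1/5)(-6 + -3 + 6 + 2 + -2) = -3/5 = -0.6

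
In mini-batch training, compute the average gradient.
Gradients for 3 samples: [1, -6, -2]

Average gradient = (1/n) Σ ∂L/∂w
Average gradient = -2.333

Average = (1/3)(1 + -6 + -2) = -7/3 = -2.333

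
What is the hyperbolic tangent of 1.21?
0.8367

tanh(1.21) = (e^(1.21) - e^(-1.21))/(e^(1.21) + e^(-1.21)) = 0.8367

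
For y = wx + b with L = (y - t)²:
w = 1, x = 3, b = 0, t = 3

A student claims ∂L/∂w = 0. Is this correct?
Correct

y = (1)(3) + 0 = 3
∂L/∂y = 2(y - t) = 2(3 - 3) = 0
∂y/∂w = x = 3
∂L/∂w = 0 × 3 = 0

Claimed value: 0
Correct: The correct gradient is 0.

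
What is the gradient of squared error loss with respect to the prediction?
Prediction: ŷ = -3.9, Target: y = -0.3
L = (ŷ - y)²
∂L/∂ŷ = -7.2

∂L/∂ŷ = 2(ŷ - y) = 2(-3.9 - -0.3) = 2(-3.6) = -7.2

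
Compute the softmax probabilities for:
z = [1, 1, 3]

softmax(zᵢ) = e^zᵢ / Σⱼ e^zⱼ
p = [0.1065, 0.1065, 0.787]

exp(z) = [2.718, 2.718, 20.09]
Sum = 25.52
p = [0.1065, 0.1065, 0.787]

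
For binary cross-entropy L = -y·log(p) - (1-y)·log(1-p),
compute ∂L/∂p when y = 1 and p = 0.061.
∂L/∂p = -16.39

∂L/∂p = -y/p + (1-y)/(1-p) = -1/0.061 + 0 = -16.39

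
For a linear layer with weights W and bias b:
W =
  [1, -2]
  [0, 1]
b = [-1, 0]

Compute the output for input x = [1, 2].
y = [-4, 2]

Wx = [1×1 + -2×2, 0×1 + 1×2]
   = [-3, 2]
y = Wx + b = [-3 + -1, 2 + 0] = [-4, 2]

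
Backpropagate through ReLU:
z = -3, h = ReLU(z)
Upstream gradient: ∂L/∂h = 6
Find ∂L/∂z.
∂L/∂z = 0

h = ReLU(-3) = 0
Since z < 0: ∂h/∂z = 0
∂L/∂z = ∂L/∂h · ∂h/∂z = 6 × 0 = 0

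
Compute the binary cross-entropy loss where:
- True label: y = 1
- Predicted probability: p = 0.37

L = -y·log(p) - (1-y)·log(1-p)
L = 0.9943

L = -1·log(0.37) - 0·log(0.63) = -log(0.37) = 0.9943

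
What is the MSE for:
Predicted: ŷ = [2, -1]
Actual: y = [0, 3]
MSE = 10

MSE = (1/2)((2-0)² + (-1-3)²) = (1/2)(4 + 16) = 10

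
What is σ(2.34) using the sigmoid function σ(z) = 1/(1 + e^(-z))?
0.9121

sigmoid(2.34) = 1/(1 + e^(-2.34)) = 1/(1 + 0.09633) = 0.9121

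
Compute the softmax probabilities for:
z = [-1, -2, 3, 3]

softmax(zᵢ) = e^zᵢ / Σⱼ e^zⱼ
p = [0.009, 0.0033, 0.4938, 0.4938]

exp(z) = [0.3679, 0.1353, 20.09, 20.09]
Sum = 40.67
p = [0.009, 0.0033, 0.4938, 0.4938]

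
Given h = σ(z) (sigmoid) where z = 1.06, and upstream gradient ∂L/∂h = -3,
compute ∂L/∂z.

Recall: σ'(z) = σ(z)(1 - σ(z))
∂L/∂z = -0.5733

σ(1.06) = 0.7427
σ'(1.06) = σ(1.06)(1 - σ(1.06)) = 0.7427 × 0.2573 = 0.1911
∂L/∂z = ∂L/∂h · σ'(z) = -3 × 0.1911 = -0.5733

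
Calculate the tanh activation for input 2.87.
0.9936

tanh(2.87) = (e^(2.87) - e^(-2.87))/(e^(2.87) + e^(-2.87)) = 0.9936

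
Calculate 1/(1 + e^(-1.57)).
0.8278

sigmoid(1.57) = 1/(1 + e^(-1.57)) = 1/(1 + 0.208) = 0.8278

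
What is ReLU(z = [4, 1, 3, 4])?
h = [4, 1, 3, 4]

ReLU applied element-wise: max(0,4)=4, max(0,1)=1, max(0,3)=3, max(0,4)=4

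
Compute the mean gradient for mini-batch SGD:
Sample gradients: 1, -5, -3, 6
Average gradient = -0.25

Average = (1/4)(1 + -5 + -3 + 6) = -1/4 = -0.25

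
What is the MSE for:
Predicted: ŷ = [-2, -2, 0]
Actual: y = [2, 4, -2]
MSE = 18.67

MSE = (1/3)((-2-2)² + (-2-4)² + (0--2)²) = (1/3)(16 + 36 + 4) = 18.67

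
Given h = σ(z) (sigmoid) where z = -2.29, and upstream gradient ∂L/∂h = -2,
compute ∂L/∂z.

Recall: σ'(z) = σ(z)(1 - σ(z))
∂L/∂z = -0.167

σ(-2.29) = 0.09195
σ'(-2.29) = σ(-2.29)(1 - σ(-2.29)) = 0.09195 × 0.908 = 0.0835
∂L/∂z = ∂L/∂h · σ'(z) = -2 × 0.0835 = -0.167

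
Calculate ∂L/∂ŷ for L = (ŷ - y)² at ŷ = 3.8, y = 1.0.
∂L/∂ŷ = 5.6

∂L/∂ŷ = 2(ŷ - y) = 2(3.8 - 1.0) = 2(2.8) = 5.6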